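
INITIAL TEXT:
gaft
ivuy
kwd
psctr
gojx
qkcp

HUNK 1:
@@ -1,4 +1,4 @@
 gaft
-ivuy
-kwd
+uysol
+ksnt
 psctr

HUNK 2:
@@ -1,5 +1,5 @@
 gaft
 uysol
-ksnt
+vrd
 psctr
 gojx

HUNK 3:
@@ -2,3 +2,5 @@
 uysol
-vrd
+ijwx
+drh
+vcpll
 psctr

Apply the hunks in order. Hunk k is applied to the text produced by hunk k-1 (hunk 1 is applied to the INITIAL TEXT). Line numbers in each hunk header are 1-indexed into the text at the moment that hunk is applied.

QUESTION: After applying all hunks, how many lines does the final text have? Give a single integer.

Answer: 8

Derivation:
Hunk 1: at line 1 remove [ivuy,kwd] add [uysol,ksnt] -> 6 lines: gaft uysol ksnt psctr gojx qkcp
Hunk 2: at line 1 remove [ksnt] add [vrd] -> 6 lines: gaft uysol vrd psctr gojx qkcp
Hunk 3: at line 2 remove [vrd] add [ijwx,drh,vcpll] -> 8 lines: gaft uysol ijwx drh vcpll psctr gojx qkcp
Final line count: 8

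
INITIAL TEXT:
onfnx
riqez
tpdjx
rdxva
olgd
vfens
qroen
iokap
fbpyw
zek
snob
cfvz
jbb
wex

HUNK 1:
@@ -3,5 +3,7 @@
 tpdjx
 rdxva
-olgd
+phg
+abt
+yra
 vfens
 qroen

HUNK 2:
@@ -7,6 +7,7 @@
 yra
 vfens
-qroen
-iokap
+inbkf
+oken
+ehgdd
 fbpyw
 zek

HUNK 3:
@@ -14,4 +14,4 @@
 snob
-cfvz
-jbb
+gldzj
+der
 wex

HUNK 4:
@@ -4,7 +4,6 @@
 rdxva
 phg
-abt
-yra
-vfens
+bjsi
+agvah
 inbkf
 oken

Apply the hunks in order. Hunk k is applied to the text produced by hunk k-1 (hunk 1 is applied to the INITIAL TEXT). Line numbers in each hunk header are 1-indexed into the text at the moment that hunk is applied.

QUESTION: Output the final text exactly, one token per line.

Hunk 1: at line 3 remove [olgd] add [phg,abt,yra] -> 16 lines: onfnx riqez tpdjx rdxva phg abt yra vfens qroen iokap fbpyw zek snob cfvz jbb wex
Hunk 2: at line 7 remove [qroen,iokap] add [inbkf,oken,ehgdd] -> 17 lines: onfnx riqez tpdjx rdxva phg abt yra vfens inbkf oken ehgdd fbpyw zek snob cfvz jbb wex
Hunk 3: at line 14 remove [cfvz,jbb] add [gldzj,der] -> 17 lines: onfnx riqez tpdjx rdxva phg abt yra vfens inbkf oken ehgdd fbpyw zek snob gldzj der wex
Hunk 4: at line 4 remove [abt,yra,vfens] add [bjsi,agvah] -> 16 lines: onfnx riqez tpdjx rdxva phg bjsi agvah inbkf oken ehgdd fbpyw zek snob gldzj der wex

Answer: onfnx
riqez
tpdjx
rdxva
phg
bjsi
agvah
inbkf
oken
ehgdd
fbpyw
zek
snob
gldzj
der
wex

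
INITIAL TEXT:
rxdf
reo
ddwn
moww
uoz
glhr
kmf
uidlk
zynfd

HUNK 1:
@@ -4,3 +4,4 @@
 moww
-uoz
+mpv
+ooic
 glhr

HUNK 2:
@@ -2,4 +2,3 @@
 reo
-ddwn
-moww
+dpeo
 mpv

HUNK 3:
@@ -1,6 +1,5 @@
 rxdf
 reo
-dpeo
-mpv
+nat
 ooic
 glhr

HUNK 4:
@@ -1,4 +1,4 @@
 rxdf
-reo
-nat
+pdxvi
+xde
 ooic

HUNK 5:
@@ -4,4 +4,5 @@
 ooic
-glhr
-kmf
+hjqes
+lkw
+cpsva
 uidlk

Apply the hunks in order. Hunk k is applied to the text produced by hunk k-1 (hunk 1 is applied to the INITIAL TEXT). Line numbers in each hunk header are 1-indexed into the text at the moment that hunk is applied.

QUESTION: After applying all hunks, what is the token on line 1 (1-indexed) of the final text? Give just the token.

Answer: rxdf

Derivation:
Hunk 1: at line 4 remove [uoz] add [mpv,ooic] -> 10 lines: rxdf reo ddwn moww mpv ooic glhr kmf uidlk zynfd
Hunk 2: at line 2 remove [ddwn,moww] add [dpeo] -> 9 lines: rxdf reo dpeo mpv ooic glhr kmf uidlk zynfd
Hunk 3: at line 1 remove [dpeo,mpv] add [nat] -> 8 lines: rxdf reo nat ooic glhr kmf uidlk zynfd
Hunk 4: at line 1 remove [reo,nat] add [pdxvi,xde] -> 8 lines: rxdf pdxvi xde ooic glhr kmf uidlk zynfd
Hunk 5: at line 4 remove [glhr,kmf] add [hjqes,lkw,cpsva] -> 9 lines: rxdf pdxvi xde ooic hjqes lkw cpsva uidlk zynfd
Final line 1: rxdf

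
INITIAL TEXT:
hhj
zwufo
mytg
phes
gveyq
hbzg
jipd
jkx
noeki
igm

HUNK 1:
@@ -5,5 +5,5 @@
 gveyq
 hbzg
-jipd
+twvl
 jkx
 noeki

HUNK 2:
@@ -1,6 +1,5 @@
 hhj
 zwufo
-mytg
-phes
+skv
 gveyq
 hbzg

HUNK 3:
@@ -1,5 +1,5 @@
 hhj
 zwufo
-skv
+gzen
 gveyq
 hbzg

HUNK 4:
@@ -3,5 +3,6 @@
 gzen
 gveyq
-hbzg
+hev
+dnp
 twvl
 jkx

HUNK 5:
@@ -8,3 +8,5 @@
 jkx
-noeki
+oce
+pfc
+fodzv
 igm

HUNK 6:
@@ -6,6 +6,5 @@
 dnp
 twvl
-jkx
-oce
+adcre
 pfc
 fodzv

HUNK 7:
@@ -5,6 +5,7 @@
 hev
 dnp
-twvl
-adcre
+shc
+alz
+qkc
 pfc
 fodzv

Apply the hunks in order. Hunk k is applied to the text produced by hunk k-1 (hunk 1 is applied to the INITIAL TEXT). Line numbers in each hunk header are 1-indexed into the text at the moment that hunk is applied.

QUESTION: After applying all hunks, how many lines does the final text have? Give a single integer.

Hunk 1: at line 5 remove [jipd] add [twvl] -> 10 lines: hhj zwufo mytg phes gveyq hbzg twvl jkx noeki igm
Hunk 2: at line 1 remove [mytg,phes] add [skv] -> 9 lines: hhj zwufo skv gveyq hbzg twvl jkx noeki igm
Hunk 3: at line 1 remove [skv] add [gzen] -> 9 lines: hhj zwufo gzen gveyq hbzg twvl jkx noeki igm
Hunk 4: at line 3 remove [hbzg] add [hev,dnp] -> 10 lines: hhj zwufo gzen gveyq hev dnp twvl jkx noeki igm
Hunk 5: at line 8 remove [noeki] add [oce,pfc,fodzv] -> 12 lines: hhj zwufo gzen gveyq hev dnp twvl jkx oce pfc fodzv igm
Hunk 6: at line 6 remove [jkx,oce] add [adcre] -> 11 lines: hhj zwufo gzen gveyq hev dnp twvl adcre pfc fodzv igm
Hunk 7: at line 5 remove [twvl,adcre] add [shc,alz,qkc] -> 12 lines: hhj zwufo gzen gveyq hev dnp shc alz qkc pfc fodzv igm
Final line count: 12

Answer: 12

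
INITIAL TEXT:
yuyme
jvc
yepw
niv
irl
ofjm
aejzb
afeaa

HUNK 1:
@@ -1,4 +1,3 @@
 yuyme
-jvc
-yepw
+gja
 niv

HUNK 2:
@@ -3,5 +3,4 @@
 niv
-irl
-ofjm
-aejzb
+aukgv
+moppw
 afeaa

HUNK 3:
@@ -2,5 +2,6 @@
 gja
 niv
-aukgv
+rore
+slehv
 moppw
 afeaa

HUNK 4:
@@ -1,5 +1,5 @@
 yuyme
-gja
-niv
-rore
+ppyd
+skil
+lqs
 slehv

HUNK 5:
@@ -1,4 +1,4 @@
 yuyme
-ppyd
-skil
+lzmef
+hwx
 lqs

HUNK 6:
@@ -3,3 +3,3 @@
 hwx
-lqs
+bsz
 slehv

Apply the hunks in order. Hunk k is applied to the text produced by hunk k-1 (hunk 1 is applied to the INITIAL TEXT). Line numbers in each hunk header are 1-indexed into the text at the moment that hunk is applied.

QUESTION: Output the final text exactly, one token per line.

Hunk 1: at line 1 remove [jvc,yepw] add [gja] -> 7 lines: yuyme gja niv irl ofjm aejzb afeaa
Hunk 2: at line 3 remove [irl,ofjm,aejzb] add [aukgv,moppw] -> 6 lines: yuyme gja niv aukgv moppw afeaa
Hunk 3: at line 2 remove [aukgv] add [rore,slehv] -> 7 lines: yuyme gja niv rore slehv moppw afeaa
Hunk 4: at line 1 remove [gja,niv,rore] add [ppyd,skil,lqs] -> 7 lines: yuyme ppyd skil lqs slehv moppw afeaa
Hunk 5: at line 1 remove [ppyd,skil] add [lzmef,hwx] -> 7 lines: yuyme lzmef hwx lqs slehv moppw afeaa
Hunk 6: at line 3 remove [lqs] add [bsz] -> 7 lines: yuyme lzmef hwx bsz slehv moppw afeaa

Answer: yuyme
lzmef
hwx
bsz
slehv
moppw
afeaa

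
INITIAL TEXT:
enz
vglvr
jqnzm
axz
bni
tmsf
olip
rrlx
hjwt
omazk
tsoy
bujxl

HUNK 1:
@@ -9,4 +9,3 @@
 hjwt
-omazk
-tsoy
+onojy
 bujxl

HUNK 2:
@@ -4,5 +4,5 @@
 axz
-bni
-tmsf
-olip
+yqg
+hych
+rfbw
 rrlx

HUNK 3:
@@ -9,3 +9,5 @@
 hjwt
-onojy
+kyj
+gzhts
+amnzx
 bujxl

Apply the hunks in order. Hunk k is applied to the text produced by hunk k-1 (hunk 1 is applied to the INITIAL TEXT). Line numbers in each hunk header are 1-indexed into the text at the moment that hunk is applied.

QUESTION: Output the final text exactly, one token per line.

Hunk 1: at line 9 remove [omazk,tsoy] add [onojy] -> 11 lines: enz vglvr jqnzm axz bni tmsf olip rrlx hjwt onojy bujxl
Hunk 2: at line 4 remove [bni,tmsf,olip] add [yqg,hych,rfbw] -> 11 lines: enz vglvr jqnzm axz yqg hych rfbw rrlx hjwt onojy bujxl
Hunk 3: at line 9 remove [onojy] add [kyj,gzhts,amnzx] -> 13 lines: enz vglvr jqnzm axz yqg hych rfbw rrlx hjwt kyj gzhts amnzx bujxl

Answer: enz
vglvr
jqnzm
axz
yqg
hych
rfbw
rrlx
hjwt
kyj
gzhts
amnzx
bujxl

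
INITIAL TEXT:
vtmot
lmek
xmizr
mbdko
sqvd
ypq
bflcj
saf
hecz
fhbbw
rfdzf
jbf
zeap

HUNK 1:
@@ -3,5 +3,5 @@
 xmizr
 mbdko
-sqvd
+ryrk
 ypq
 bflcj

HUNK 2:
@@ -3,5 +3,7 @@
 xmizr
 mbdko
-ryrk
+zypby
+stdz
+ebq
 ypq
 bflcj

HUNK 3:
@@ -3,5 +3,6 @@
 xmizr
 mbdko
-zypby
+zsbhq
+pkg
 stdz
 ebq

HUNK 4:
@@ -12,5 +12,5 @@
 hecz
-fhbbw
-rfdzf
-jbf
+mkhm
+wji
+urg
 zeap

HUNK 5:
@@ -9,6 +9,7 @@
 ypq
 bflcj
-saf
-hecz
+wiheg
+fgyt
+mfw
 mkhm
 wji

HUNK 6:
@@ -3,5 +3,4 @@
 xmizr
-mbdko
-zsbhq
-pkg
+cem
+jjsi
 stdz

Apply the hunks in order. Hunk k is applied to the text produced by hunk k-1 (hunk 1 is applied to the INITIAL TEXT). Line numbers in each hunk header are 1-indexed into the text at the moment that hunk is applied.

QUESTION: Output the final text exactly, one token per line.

Hunk 1: at line 3 remove [sqvd] add [ryrk] -> 13 lines: vtmot lmek xmizr mbdko ryrk ypq bflcj saf hecz fhbbw rfdzf jbf zeap
Hunk 2: at line 3 remove [ryrk] add [zypby,stdz,ebq] -> 15 lines: vtmot lmek xmizr mbdko zypby stdz ebq ypq bflcj saf hecz fhbbw rfdzf jbf zeap
Hunk 3: at line 3 remove [zypby] add [zsbhq,pkg] -> 16 lines: vtmot lmek xmizr mbdko zsbhq pkg stdz ebq ypq bflcj saf hecz fhbbw rfdzf jbf zeap
Hunk 4: at line 12 remove [fhbbw,rfdzf,jbf] add [mkhm,wji,urg] -> 16 lines: vtmot lmek xmizr mbdko zsbhq pkg stdz ebq ypq bflcj saf hecz mkhm wji urg zeap
Hunk 5: at line 9 remove [saf,hecz] add [wiheg,fgyt,mfw] -> 17 lines: vtmot lmek xmizr mbdko zsbhq pkg stdz ebq ypq bflcj wiheg fgyt mfw mkhm wji urg zeap
Hunk 6: at line 3 remove [mbdko,zsbhq,pkg] add [cem,jjsi] -> 16 lines: vtmot lmek xmizr cem jjsi stdz ebq ypq bflcj wiheg fgyt mfw mkhm wji urg zeap

Answer: vtmot
lmek
xmizr
cem
jjsi
stdz
ebq
ypq
bflcj
wiheg
fgyt
mfw
mkhm
wji
urg
zeap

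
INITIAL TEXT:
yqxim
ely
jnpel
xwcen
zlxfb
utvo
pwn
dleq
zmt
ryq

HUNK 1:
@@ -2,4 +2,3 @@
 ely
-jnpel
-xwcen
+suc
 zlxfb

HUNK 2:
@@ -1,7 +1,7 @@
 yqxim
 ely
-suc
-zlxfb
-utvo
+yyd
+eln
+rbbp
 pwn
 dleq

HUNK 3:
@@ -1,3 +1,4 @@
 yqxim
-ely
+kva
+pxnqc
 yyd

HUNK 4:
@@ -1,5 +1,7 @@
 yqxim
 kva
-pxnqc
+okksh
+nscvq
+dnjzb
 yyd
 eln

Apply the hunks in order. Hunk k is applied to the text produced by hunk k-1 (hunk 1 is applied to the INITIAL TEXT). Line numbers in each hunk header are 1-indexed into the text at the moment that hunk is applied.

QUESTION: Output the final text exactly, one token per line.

Hunk 1: at line 2 remove [jnpel,xwcen] add [suc] -> 9 lines: yqxim ely suc zlxfb utvo pwn dleq zmt ryq
Hunk 2: at line 1 remove [suc,zlxfb,utvo] add [yyd,eln,rbbp] -> 9 lines: yqxim ely yyd eln rbbp pwn dleq zmt ryq
Hunk 3: at line 1 remove [ely] add [kva,pxnqc] -> 10 lines: yqxim kva pxnqc yyd eln rbbp pwn dleq zmt ryq
Hunk 4: at line 1 remove [pxnqc] add [okksh,nscvq,dnjzb] -> 12 lines: yqxim kva okksh nscvq dnjzb yyd eln rbbp pwn dleq zmt ryq

Answer: yqxim
kva
okksh
nscvq
dnjzb
yyd
eln
rbbp
pwn
dleq
zmt
ryq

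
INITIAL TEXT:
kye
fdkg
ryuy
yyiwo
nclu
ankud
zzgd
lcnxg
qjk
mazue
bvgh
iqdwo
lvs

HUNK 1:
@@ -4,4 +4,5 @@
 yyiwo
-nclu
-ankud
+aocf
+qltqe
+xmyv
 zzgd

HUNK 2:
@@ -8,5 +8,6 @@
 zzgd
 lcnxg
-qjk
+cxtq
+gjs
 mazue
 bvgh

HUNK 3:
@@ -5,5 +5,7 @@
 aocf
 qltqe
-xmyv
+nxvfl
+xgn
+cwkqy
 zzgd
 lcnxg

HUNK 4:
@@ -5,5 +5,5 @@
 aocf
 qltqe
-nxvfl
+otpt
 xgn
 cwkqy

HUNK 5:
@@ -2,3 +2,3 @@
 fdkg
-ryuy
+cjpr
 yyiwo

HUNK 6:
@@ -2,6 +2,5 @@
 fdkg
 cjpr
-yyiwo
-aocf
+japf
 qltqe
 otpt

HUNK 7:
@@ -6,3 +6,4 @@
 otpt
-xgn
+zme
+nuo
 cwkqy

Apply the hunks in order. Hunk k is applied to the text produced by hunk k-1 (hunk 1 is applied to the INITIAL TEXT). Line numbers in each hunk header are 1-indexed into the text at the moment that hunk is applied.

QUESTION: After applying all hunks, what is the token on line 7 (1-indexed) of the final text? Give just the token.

Hunk 1: at line 4 remove [nclu,ankud] add [aocf,qltqe,xmyv] -> 14 lines: kye fdkg ryuy yyiwo aocf qltqe xmyv zzgd lcnxg qjk mazue bvgh iqdwo lvs
Hunk 2: at line 8 remove [qjk] add [cxtq,gjs] -> 15 lines: kye fdkg ryuy yyiwo aocf qltqe xmyv zzgd lcnxg cxtq gjs mazue bvgh iqdwo lvs
Hunk 3: at line 5 remove [xmyv] add [nxvfl,xgn,cwkqy] -> 17 lines: kye fdkg ryuy yyiwo aocf qltqe nxvfl xgn cwkqy zzgd lcnxg cxtq gjs mazue bvgh iqdwo lvs
Hunk 4: at line 5 remove [nxvfl] add [otpt] -> 17 lines: kye fdkg ryuy yyiwo aocf qltqe otpt xgn cwkqy zzgd lcnxg cxtq gjs mazue bvgh iqdwo lvs
Hunk 5: at line 2 remove [ryuy] add [cjpr] -> 17 lines: kye fdkg cjpr yyiwo aocf qltqe otpt xgn cwkqy zzgd lcnxg cxtq gjs mazue bvgh iqdwo lvs
Hunk 6: at line 2 remove [yyiwo,aocf] add [japf] -> 16 lines: kye fdkg cjpr japf qltqe otpt xgn cwkqy zzgd lcnxg cxtq gjs mazue bvgh iqdwo lvs
Hunk 7: at line 6 remove [xgn] add [zme,nuo] -> 17 lines: kye fdkg cjpr japf qltqe otpt zme nuo cwkqy zzgd lcnxg cxtq gjs mazue bvgh iqdwo lvs
Final line 7: zme

Answer: zme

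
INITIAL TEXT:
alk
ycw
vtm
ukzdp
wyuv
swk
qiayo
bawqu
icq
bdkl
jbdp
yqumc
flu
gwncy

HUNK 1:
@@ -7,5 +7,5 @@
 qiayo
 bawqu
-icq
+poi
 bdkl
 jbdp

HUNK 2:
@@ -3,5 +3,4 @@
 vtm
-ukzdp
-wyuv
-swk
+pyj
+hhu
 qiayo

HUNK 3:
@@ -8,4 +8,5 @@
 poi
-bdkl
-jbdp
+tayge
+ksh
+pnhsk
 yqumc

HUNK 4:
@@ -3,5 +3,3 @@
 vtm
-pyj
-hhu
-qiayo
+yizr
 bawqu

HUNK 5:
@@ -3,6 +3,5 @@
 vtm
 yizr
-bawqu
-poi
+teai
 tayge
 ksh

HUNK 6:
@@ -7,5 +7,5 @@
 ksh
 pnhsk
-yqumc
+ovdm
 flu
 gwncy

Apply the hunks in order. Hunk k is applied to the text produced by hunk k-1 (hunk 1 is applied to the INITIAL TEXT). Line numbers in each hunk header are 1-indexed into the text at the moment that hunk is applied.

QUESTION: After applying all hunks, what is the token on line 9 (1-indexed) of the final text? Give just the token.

Hunk 1: at line 7 remove [icq] add [poi] -> 14 lines: alk ycw vtm ukzdp wyuv swk qiayo bawqu poi bdkl jbdp yqumc flu gwncy
Hunk 2: at line 3 remove [ukzdp,wyuv,swk] add [pyj,hhu] -> 13 lines: alk ycw vtm pyj hhu qiayo bawqu poi bdkl jbdp yqumc flu gwncy
Hunk 3: at line 8 remove [bdkl,jbdp] add [tayge,ksh,pnhsk] -> 14 lines: alk ycw vtm pyj hhu qiayo bawqu poi tayge ksh pnhsk yqumc flu gwncy
Hunk 4: at line 3 remove [pyj,hhu,qiayo] add [yizr] -> 12 lines: alk ycw vtm yizr bawqu poi tayge ksh pnhsk yqumc flu gwncy
Hunk 5: at line 3 remove [bawqu,poi] add [teai] -> 11 lines: alk ycw vtm yizr teai tayge ksh pnhsk yqumc flu gwncy
Hunk 6: at line 7 remove [yqumc] add [ovdm] -> 11 lines: alk ycw vtm yizr teai tayge ksh pnhsk ovdm flu gwncy
Final line 9: ovdm

Answer: ovdm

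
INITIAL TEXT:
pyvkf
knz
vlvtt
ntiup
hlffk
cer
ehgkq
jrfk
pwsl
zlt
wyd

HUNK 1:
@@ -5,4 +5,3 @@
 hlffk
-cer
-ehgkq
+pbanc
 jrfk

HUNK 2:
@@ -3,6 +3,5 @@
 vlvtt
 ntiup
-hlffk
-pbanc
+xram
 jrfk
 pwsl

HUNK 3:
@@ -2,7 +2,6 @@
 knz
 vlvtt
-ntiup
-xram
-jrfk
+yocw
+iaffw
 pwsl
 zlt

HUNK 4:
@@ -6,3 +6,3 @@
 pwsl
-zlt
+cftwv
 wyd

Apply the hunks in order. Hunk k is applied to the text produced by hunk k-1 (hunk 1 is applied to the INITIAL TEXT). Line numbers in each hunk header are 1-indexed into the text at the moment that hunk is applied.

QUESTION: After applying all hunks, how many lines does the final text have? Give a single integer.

Answer: 8

Derivation:
Hunk 1: at line 5 remove [cer,ehgkq] add [pbanc] -> 10 lines: pyvkf knz vlvtt ntiup hlffk pbanc jrfk pwsl zlt wyd
Hunk 2: at line 3 remove [hlffk,pbanc] add [xram] -> 9 lines: pyvkf knz vlvtt ntiup xram jrfk pwsl zlt wyd
Hunk 3: at line 2 remove [ntiup,xram,jrfk] add [yocw,iaffw] -> 8 lines: pyvkf knz vlvtt yocw iaffw pwsl zlt wyd
Hunk 4: at line 6 remove [zlt] add [cftwv] -> 8 lines: pyvkf knz vlvtt yocw iaffw pwsl cftwv wyd
Final line count: 8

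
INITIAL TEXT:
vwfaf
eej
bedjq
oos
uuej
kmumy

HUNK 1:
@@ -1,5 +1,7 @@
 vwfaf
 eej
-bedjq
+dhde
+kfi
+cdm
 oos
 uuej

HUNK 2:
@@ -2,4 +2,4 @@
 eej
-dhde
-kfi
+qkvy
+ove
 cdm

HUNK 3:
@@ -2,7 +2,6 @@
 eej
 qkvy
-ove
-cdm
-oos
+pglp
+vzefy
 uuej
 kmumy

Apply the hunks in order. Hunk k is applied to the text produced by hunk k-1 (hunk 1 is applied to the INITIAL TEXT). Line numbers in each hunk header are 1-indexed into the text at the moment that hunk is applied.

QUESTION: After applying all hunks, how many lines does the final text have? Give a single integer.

Hunk 1: at line 1 remove [bedjq] add [dhde,kfi,cdm] -> 8 lines: vwfaf eej dhde kfi cdm oos uuej kmumy
Hunk 2: at line 2 remove [dhde,kfi] add [qkvy,ove] -> 8 lines: vwfaf eej qkvy ove cdm oos uuej kmumy
Hunk 3: at line 2 remove [ove,cdm,oos] add [pglp,vzefy] -> 7 lines: vwfaf eej qkvy pglp vzefy uuej kmumy
Final line count: 7

Answer: 7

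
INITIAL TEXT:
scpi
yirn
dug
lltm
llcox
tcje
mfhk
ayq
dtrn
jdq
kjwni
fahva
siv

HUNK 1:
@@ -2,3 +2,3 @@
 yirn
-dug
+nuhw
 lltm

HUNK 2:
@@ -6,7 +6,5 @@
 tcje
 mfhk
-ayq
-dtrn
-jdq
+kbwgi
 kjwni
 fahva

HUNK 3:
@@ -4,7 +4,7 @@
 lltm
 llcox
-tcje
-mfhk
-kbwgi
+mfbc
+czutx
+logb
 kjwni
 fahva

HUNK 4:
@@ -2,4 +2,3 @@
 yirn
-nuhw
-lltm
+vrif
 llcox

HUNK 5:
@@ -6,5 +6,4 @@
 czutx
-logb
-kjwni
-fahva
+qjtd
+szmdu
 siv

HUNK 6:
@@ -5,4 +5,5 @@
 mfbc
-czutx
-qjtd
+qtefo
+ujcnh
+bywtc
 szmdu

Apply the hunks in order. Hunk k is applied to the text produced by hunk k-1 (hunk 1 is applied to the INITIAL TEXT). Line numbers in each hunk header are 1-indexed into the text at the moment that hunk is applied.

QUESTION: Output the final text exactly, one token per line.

Hunk 1: at line 2 remove [dug] add [nuhw] -> 13 lines: scpi yirn nuhw lltm llcox tcje mfhk ayq dtrn jdq kjwni fahva siv
Hunk 2: at line 6 remove [ayq,dtrn,jdq] add [kbwgi] -> 11 lines: scpi yirn nuhw lltm llcox tcje mfhk kbwgi kjwni fahva siv
Hunk 3: at line 4 remove [tcje,mfhk,kbwgi] add [mfbc,czutx,logb] -> 11 lines: scpi yirn nuhw lltm llcox mfbc czutx logb kjwni fahva siv
Hunk 4: at line 2 remove [nuhw,lltm] add [vrif] -> 10 lines: scpi yirn vrif llcox mfbc czutx logb kjwni fahva siv
Hunk 5: at line 6 remove [logb,kjwni,fahva] add [qjtd,szmdu] -> 9 lines: scpi yirn vrif llcox mfbc czutx qjtd szmdu siv
Hunk 6: at line 5 remove [czutx,qjtd] add [qtefo,ujcnh,bywtc] -> 10 lines: scpi yirn vrif llcox mfbc qtefo ujcnh bywtc szmdu siv

Answer: scpi
yirn
vrif
llcox
mfbc
qtefo
ujcnh
bywtc
szmdu
siv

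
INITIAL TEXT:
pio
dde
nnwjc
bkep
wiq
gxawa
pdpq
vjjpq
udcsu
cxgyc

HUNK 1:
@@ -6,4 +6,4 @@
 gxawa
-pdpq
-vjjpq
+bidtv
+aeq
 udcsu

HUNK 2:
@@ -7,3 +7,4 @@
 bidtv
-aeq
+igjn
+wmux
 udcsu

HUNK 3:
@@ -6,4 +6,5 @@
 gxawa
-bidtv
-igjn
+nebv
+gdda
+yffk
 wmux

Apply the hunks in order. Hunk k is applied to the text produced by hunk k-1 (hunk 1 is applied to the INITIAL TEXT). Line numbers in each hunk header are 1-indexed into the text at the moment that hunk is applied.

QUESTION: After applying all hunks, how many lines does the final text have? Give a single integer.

Hunk 1: at line 6 remove [pdpq,vjjpq] add [bidtv,aeq] -> 10 lines: pio dde nnwjc bkep wiq gxawa bidtv aeq udcsu cxgyc
Hunk 2: at line 7 remove [aeq] add [igjn,wmux] -> 11 lines: pio dde nnwjc bkep wiq gxawa bidtv igjn wmux udcsu cxgyc
Hunk 3: at line 6 remove [bidtv,igjn] add [nebv,gdda,yffk] -> 12 lines: pio dde nnwjc bkep wiq gxawa nebv gdda yffk wmux udcsu cxgyc
Final line count: 12

Answer: 12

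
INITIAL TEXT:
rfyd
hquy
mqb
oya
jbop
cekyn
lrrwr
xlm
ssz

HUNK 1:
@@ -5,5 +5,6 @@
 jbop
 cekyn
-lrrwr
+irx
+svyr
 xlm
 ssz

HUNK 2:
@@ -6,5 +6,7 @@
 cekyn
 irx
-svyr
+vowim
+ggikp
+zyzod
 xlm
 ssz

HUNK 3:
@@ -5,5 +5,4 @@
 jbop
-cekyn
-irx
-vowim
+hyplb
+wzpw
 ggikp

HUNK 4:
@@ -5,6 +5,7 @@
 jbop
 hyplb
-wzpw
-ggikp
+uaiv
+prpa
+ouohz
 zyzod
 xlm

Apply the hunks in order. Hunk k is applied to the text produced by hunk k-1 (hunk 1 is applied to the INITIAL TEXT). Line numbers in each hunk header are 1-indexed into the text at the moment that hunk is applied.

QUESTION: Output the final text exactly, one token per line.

Answer: rfyd
hquy
mqb
oya
jbop
hyplb
uaiv
prpa
ouohz
zyzod
xlm
ssz

Derivation:
Hunk 1: at line 5 remove [lrrwr] add [irx,svyr] -> 10 lines: rfyd hquy mqb oya jbop cekyn irx svyr xlm ssz
Hunk 2: at line 6 remove [svyr] add [vowim,ggikp,zyzod] -> 12 lines: rfyd hquy mqb oya jbop cekyn irx vowim ggikp zyzod xlm ssz
Hunk 3: at line 5 remove [cekyn,irx,vowim] add [hyplb,wzpw] -> 11 lines: rfyd hquy mqb oya jbop hyplb wzpw ggikp zyzod xlm ssz
Hunk 4: at line 5 remove [wzpw,ggikp] add [uaiv,prpa,ouohz] -> 12 lines: rfyd hquy mqb oya jbop hyplb uaiv prpa ouohz zyzod xlm ssz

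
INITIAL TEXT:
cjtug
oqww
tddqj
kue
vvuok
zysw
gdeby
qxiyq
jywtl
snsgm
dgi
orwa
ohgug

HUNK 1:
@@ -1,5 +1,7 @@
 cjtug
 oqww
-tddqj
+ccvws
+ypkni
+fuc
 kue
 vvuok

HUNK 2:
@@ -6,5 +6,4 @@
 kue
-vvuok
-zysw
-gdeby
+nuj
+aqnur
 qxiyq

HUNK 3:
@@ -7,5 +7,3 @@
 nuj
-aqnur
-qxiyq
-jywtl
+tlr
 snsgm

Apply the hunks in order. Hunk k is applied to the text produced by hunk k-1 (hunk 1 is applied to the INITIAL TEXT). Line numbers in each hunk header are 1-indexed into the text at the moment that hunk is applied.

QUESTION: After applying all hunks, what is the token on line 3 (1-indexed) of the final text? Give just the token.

Hunk 1: at line 1 remove [tddqj] add [ccvws,ypkni,fuc] -> 15 lines: cjtug oqww ccvws ypkni fuc kue vvuok zysw gdeby qxiyq jywtl snsgm dgi orwa ohgug
Hunk 2: at line 6 remove [vvuok,zysw,gdeby] add [nuj,aqnur] -> 14 lines: cjtug oqww ccvws ypkni fuc kue nuj aqnur qxiyq jywtl snsgm dgi orwa ohgug
Hunk 3: at line 7 remove [aqnur,qxiyq,jywtl] add [tlr] -> 12 lines: cjtug oqww ccvws ypkni fuc kue nuj tlr snsgm dgi orwa ohgug
Final line 3: ccvws

Answer: ccvws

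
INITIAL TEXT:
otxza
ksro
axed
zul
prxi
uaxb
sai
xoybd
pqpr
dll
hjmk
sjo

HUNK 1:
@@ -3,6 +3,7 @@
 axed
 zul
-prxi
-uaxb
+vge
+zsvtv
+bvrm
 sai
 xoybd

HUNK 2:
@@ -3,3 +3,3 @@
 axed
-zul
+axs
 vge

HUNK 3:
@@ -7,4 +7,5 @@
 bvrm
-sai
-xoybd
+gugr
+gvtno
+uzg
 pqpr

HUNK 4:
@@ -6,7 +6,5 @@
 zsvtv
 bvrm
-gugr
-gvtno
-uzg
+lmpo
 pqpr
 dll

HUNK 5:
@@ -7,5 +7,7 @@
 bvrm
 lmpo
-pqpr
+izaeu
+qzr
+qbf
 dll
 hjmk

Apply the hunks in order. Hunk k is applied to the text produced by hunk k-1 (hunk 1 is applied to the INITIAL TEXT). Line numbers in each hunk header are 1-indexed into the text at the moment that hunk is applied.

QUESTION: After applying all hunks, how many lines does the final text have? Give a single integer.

Hunk 1: at line 3 remove [prxi,uaxb] add [vge,zsvtv,bvrm] -> 13 lines: otxza ksro axed zul vge zsvtv bvrm sai xoybd pqpr dll hjmk sjo
Hunk 2: at line 3 remove [zul] add [axs] -> 13 lines: otxza ksro axed axs vge zsvtv bvrm sai xoybd pqpr dll hjmk sjo
Hunk 3: at line 7 remove [sai,xoybd] add [gugr,gvtno,uzg] -> 14 lines: otxza ksro axed axs vge zsvtv bvrm gugr gvtno uzg pqpr dll hjmk sjo
Hunk 4: at line 6 remove [gugr,gvtno,uzg] add [lmpo] -> 12 lines: otxza ksro axed axs vge zsvtv bvrm lmpo pqpr dll hjmk sjo
Hunk 5: at line 7 remove [pqpr] add [izaeu,qzr,qbf] -> 14 lines: otxza ksro axed axs vge zsvtv bvrm lmpo izaeu qzr qbf dll hjmk sjo
Final line count: 14

Answer: 14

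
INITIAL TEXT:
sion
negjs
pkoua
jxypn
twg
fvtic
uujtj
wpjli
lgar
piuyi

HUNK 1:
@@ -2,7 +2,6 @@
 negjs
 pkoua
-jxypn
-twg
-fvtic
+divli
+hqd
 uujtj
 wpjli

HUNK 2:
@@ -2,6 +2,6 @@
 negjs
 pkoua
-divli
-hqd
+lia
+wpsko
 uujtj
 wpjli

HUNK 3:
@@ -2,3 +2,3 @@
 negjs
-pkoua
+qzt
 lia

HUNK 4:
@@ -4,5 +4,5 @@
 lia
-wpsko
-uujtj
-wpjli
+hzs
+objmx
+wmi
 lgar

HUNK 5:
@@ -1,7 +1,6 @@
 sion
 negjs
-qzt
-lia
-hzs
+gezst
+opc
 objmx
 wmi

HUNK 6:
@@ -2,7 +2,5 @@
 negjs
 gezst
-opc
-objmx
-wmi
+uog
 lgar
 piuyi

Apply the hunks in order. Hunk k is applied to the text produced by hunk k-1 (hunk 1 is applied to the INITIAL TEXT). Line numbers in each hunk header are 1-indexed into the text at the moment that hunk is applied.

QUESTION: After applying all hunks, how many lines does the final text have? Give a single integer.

Hunk 1: at line 2 remove [jxypn,twg,fvtic] add [divli,hqd] -> 9 lines: sion negjs pkoua divli hqd uujtj wpjli lgar piuyi
Hunk 2: at line 2 remove [divli,hqd] add [lia,wpsko] -> 9 lines: sion negjs pkoua lia wpsko uujtj wpjli lgar piuyi
Hunk 3: at line 2 remove [pkoua] add [qzt] -> 9 lines: sion negjs qzt lia wpsko uujtj wpjli lgar piuyi
Hunk 4: at line 4 remove [wpsko,uujtj,wpjli] add [hzs,objmx,wmi] -> 9 lines: sion negjs qzt lia hzs objmx wmi lgar piuyi
Hunk 5: at line 1 remove [qzt,lia,hzs] add [gezst,opc] -> 8 lines: sion negjs gezst opc objmx wmi lgar piuyi
Hunk 6: at line 2 remove [opc,objmx,wmi] add [uog] -> 6 lines: sion negjs gezst uog lgar piuyi
Final line count: 6

Answer: 6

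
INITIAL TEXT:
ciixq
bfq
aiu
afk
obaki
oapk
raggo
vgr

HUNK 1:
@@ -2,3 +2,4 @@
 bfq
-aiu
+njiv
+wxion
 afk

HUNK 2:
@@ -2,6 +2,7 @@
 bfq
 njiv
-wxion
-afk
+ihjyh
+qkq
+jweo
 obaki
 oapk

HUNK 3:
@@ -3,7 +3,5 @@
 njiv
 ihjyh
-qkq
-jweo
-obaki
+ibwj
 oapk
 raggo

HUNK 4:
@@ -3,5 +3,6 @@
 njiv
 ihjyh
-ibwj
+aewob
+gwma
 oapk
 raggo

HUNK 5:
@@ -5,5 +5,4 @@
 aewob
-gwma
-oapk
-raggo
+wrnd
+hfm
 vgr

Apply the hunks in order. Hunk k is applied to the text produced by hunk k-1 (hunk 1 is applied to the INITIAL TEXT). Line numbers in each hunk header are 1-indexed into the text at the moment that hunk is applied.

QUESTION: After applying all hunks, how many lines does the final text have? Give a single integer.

Hunk 1: at line 2 remove [aiu] add [njiv,wxion] -> 9 lines: ciixq bfq njiv wxion afk obaki oapk raggo vgr
Hunk 2: at line 2 remove [wxion,afk] add [ihjyh,qkq,jweo] -> 10 lines: ciixq bfq njiv ihjyh qkq jweo obaki oapk raggo vgr
Hunk 3: at line 3 remove [qkq,jweo,obaki] add [ibwj] -> 8 lines: ciixq bfq njiv ihjyh ibwj oapk raggo vgr
Hunk 4: at line 3 remove [ibwj] add [aewob,gwma] -> 9 lines: ciixq bfq njiv ihjyh aewob gwma oapk raggo vgr
Hunk 5: at line 5 remove [gwma,oapk,raggo] add [wrnd,hfm] -> 8 lines: ciixq bfq njiv ihjyh aewob wrnd hfm vgr
Final line count: 8

Answer: 8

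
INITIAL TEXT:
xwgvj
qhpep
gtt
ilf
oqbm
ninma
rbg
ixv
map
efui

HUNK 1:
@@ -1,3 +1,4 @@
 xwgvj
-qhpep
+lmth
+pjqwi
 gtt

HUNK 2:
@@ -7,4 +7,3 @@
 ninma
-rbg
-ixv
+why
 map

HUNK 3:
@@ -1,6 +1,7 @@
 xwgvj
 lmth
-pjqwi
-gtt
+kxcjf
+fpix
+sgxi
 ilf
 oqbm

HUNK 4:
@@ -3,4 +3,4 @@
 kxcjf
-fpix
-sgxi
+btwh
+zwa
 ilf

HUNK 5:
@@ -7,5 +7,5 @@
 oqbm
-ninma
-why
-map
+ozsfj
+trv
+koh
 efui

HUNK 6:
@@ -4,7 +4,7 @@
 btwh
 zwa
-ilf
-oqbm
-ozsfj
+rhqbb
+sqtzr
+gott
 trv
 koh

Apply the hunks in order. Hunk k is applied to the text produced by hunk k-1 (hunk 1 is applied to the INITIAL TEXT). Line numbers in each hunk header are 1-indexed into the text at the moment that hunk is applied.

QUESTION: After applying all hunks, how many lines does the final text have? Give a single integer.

Answer: 11

Derivation:
Hunk 1: at line 1 remove [qhpep] add [lmth,pjqwi] -> 11 lines: xwgvj lmth pjqwi gtt ilf oqbm ninma rbg ixv map efui
Hunk 2: at line 7 remove [rbg,ixv] add [why] -> 10 lines: xwgvj lmth pjqwi gtt ilf oqbm ninma why map efui
Hunk 3: at line 1 remove [pjqwi,gtt] add [kxcjf,fpix,sgxi] -> 11 lines: xwgvj lmth kxcjf fpix sgxi ilf oqbm ninma why map efui
Hunk 4: at line 3 remove [fpix,sgxi] add [btwh,zwa] -> 11 lines: xwgvj lmth kxcjf btwh zwa ilf oqbm ninma why map efui
Hunk 5: at line 7 remove [ninma,why,map] add [ozsfj,trv,koh] -> 11 lines: xwgvj lmth kxcjf btwh zwa ilf oqbm ozsfj trv koh efui
Hunk 6: at line 4 remove [ilf,oqbm,ozsfj] add [rhqbb,sqtzr,gott] -> 11 lines: xwgvj lmth kxcjf btwh zwa rhqbb sqtzr gott trv koh efui
Final line count: 11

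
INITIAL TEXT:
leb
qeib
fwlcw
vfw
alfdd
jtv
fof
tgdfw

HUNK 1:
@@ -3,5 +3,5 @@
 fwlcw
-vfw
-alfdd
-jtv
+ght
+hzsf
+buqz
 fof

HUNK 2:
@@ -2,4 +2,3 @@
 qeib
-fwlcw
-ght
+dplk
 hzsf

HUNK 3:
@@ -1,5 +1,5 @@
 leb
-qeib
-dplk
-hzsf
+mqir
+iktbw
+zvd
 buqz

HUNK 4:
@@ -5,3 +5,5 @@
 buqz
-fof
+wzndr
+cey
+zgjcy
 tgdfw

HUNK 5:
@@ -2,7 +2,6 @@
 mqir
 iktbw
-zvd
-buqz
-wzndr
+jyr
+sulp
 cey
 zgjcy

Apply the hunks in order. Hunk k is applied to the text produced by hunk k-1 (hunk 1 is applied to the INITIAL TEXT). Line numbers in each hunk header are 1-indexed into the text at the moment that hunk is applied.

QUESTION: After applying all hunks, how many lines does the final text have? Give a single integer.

Answer: 8

Derivation:
Hunk 1: at line 3 remove [vfw,alfdd,jtv] add [ght,hzsf,buqz] -> 8 lines: leb qeib fwlcw ght hzsf buqz fof tgdfw
Hunk 2: at line 2 remove [fwlcw,ght] add [dplk] -> 7 lines: leb qeib dplk hzsf buqz fof tgdfw
Hunk 3: at line 1 remove [qeib,dplk,hzsf] add [mqir,iktbw,zvd] -> 7 lines: leb mqir iktbw zvd buqz fof tgdfw
Hunk 4: at line 5 remove [fof] add [wzndr,cey,zgjcy] -> 9 lines: leb mqir iktbw zvd buqz wzndr cey zgjcy tgdfw
Hunk 5: at line 2 remove [zvd,buqz,wzndr] add [jyr,sulp] -> 8 lines: leb mqir iktbw jyr sulp cey zgjcy tgdfw
Final line count: 8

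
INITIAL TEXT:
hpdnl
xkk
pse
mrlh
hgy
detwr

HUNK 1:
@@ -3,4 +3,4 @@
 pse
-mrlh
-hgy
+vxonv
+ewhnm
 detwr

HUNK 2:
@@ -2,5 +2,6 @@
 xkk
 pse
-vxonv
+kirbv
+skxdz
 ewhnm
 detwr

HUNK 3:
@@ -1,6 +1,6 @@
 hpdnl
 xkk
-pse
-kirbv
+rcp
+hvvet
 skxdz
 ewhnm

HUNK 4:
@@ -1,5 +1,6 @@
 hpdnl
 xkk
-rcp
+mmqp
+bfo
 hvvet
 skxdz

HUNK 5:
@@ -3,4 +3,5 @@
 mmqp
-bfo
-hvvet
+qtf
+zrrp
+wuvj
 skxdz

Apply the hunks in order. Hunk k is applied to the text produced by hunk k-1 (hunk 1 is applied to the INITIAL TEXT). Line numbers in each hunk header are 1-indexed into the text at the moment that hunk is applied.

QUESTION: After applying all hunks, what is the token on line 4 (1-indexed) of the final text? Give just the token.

Answer: qtf

Derivation:
Hunk 1: at line 3 remove [mrlh,hgy] add [vxonv,ewhnm] -> 6 lines: hpdnl xkk pse vxonv ewhnm detwr
Hunk 2: at line 2 remove [vxonv] add [kirbv,skxdz] -> 7 lines: hpdnl xkk pse kirbv skxdz ewhnm detwr
Hunk 3: at line 1 remove [pse,kirbv] add [rcp,hvvet] -> 7 lines: hpdnl xkk rcp hvvet skxdz ewhnm detwr
Hunk 4: at line 1 remove [rcp] add [mmqp,bfo] -> 8 lines: hpdnl xkk mmqp bfo hvvet skxdz ewhnm detwr
Hunk 5: at line 3 remove [bfo,hvvet] add [qtf,zrrp,wuvj] -> 9 lines: hpdnl xkk mmqp qtf zrrp wuvj skxdz ewhnm detwr
Final line 4: qtf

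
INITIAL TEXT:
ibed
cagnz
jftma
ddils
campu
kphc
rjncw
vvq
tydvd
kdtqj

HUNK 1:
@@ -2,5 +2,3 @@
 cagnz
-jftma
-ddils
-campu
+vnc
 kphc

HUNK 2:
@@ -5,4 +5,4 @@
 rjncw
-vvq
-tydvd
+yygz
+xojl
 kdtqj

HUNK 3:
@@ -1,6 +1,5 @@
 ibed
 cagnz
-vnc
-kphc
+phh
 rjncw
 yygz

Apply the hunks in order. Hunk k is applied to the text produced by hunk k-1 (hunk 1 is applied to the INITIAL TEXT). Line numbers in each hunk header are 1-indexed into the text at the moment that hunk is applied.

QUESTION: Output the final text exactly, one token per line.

Hunk 1: at line 2 remove [jftma,ddils,campu] add [vnc] -> 8 lines: ibed cagnz vnc kphc rjncw vvq tydvd kdtqj
Hunk 2: at line 5 remove [vvq,tydvd] add [yygz,xojl] -> 8 lines: ibed cagnz vnc kphc rjncw yygz xojl kdtqj
Hunk 3: at line 1 remove [vnc,kphc] add [phh] -> 7 lines: ibed cagnz phh rjncw yygz xojl kdtqj

Answer: ibed
cagnz
phh
rjncw
yygz
xojl
kdtqj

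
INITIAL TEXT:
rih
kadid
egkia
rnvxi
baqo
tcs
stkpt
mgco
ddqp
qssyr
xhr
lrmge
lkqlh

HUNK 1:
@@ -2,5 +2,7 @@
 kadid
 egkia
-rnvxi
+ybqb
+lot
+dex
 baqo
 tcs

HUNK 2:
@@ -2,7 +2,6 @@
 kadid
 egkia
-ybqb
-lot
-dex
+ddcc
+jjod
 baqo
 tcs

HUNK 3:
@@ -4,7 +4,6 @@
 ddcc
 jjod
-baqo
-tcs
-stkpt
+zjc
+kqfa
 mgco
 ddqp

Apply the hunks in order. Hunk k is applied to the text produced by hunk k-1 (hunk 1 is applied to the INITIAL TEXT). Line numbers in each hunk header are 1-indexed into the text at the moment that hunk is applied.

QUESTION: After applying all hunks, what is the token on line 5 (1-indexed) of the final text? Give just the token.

Hunk 1: at line 2 remove [rnvxi] add [ybqb,lot,dex] -> 15 lines: rih kadid egkia ybqb lot dex baqo tcs stkpt mgco ddqp qssyr xhr lrmge lkqlh
Hunk 2: at line 2 remove [ybqb,lot,dex] add [ddcc,jjod] -> 14 lines: rih kadid egkia ddcc jjod baqo tcs stkpt mgco ddqp qssyr xhr lrmge lkqlh
Hunk 3: at line 4 remove [baqo,tcs,stkpt] add [zjc,kqfa] -> 13 lines: rih kadid egkia ddcc jjod zjc kqfa mgco ddqp qssyr xhr lrmge lkqlh
Final line 5: jjod

Answer: jjod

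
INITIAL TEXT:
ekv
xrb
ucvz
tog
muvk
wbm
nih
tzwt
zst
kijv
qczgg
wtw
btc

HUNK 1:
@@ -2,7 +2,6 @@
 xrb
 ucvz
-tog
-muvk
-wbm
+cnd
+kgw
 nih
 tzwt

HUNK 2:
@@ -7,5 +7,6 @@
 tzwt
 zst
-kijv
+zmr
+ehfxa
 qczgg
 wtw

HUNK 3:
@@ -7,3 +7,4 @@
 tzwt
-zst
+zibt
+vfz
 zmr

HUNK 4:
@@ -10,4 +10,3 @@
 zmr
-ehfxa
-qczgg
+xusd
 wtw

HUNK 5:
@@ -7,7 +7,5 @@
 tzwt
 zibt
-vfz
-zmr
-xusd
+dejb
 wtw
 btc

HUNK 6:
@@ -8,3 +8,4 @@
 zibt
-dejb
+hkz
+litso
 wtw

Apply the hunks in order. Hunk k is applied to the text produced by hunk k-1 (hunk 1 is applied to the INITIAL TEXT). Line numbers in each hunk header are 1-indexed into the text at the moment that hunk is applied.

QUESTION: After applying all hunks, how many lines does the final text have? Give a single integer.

Hunk 1: at line 2 remove [tog,muvk,wbm] add [cnd,kgw] -> 12 lines: ekv xrb ucvz cnd kgw nih tzwt zst kijv qczgg wtw btc
Hunk 2: at line 7 remove [kijv] add [zmr,ehfxa] -> 13 lines: ekv xrb ucvz cnd kgw nih tzwt zst zmr ehfxa qczgg wtw btc
Hunk 3: at line 7 remove [zst] add [zibt,vfz] -> 14 lines: ekv xrb ucvz cnd kgw nih tzwt zibt vfz zmr ehfxa qczgg wtw btc
Hunk 4: at line 10 remove [ehfxa,qczgg] add [xusd] -> 13 lines: ekv xrb ucvz cnd kgw nih tzwt zibt vfz zmr xusd wtw btc
Hunk 5: at line 7 remove [vfz,zmr,xusd] add [dejb] -> 11 lines: ekv xrb ucvz cnd kgw nih tzwt zibt dejb wtw btc
Hunk 6: at line 8 remove [dejb] add [hkz,litso] -> 12 lines: ekv xrb ucvz cnd kgw nih tzwt zibt hkz litso wtw btc
Final line count: 12

Answer: 12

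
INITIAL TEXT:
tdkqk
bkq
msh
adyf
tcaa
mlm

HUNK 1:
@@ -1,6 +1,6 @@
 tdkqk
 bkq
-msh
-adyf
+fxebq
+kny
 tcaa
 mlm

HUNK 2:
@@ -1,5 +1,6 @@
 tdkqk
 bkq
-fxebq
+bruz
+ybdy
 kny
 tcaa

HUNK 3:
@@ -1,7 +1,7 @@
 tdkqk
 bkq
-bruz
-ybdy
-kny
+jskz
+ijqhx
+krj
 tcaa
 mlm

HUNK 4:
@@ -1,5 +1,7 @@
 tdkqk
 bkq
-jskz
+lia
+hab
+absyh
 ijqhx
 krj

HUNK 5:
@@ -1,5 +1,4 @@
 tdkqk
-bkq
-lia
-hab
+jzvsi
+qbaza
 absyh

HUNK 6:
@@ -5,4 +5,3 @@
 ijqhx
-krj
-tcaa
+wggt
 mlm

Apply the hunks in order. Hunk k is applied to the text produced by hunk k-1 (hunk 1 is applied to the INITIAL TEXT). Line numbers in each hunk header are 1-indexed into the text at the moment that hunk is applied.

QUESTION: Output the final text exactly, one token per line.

Hunk 1: at line 1 remove [msh,adyf] add [fxebq,kny] -> 6 lines: tdkqk bkq fxebq kny tcaa mlm
Hunk 2: at line 1 remove [fxebq] add [bruz,ybdy] -> 7 lines: tdkqk bkq bruz ybdy kny tcaa mlm
Hunk 3: at line 1 remove [bruz,ybdy,kny] add [jskz,ijqhx,krj] -> 7 lines: tdkqk bkq jskz ijqhx krj tcaa mlm
Hunk 4: at line 1 remove [jskz] add [lia,hab,absyh] -> 9 lines: tdkqk bkq lia hab absyh ijqhx krj tcaa mlm
Hunk 5: at line 1 remove [bkq,lia,hab] add [jzvsi,qbaza] -> 8 lines: tdkqk jzvsi qbaza absyh ijqhx krj tcaa mlm
Hunk 6: at line 5 remove [krj,tcaa] add [wggt] -> 7 lines: tdkqk jzvsi qbaza absyh ijqhx wggt mlm

Answer: tdkqk
jzvsi
qbaza
absyh
ijqhx
wggt
mlm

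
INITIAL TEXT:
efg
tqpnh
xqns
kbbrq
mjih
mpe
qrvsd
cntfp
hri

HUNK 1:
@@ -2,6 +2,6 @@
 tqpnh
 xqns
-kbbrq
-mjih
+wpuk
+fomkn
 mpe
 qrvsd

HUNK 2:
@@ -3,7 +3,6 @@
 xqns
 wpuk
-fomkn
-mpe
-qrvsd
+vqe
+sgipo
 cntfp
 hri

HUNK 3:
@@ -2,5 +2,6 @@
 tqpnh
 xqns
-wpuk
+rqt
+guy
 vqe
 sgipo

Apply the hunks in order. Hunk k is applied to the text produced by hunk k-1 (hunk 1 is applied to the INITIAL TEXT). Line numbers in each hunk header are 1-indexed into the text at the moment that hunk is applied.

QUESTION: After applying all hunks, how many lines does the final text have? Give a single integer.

Hunk 1: at line 2 remove [kbbrq,mjih] add [wpuk,fomkn] -> 9 lines: efg tqpnh xqns wpuk fomkn mpe qrvsd cntfp hri
Hunk 2: at line 3 remove [fomkn,mpe,qrvsd] add [vqe,sgipo] -> 8 lines: efg tqpnh xqns wpuk vqe sgipo cntfp hri
Hunk 3: at line 2 remove [wpuk] add [rqt,guy] -> 9 lines: efg tqpnh xqns rqt guy vqe sgipo cntfp hri
Final line count: 9

Answer: 9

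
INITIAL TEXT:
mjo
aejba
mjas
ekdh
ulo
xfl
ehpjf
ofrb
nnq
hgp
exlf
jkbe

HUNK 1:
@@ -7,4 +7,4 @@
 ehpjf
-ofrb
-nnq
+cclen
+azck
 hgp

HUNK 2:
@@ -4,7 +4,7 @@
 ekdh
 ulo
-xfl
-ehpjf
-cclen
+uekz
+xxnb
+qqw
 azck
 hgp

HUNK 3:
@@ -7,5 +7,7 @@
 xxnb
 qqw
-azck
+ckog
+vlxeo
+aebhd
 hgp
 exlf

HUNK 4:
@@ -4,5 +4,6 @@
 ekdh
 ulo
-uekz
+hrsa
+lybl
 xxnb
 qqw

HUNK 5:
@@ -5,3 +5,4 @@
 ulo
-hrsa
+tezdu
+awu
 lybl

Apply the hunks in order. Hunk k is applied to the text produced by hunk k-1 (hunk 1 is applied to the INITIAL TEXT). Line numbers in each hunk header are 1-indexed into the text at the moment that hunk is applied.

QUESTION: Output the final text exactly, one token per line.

Hunk 1: at line 7 remove [ofrb,nnq] add [cclen,azck] -> 12 lines: mjo aejba mjas ekdh ulo xfl ehpjf cclen azck hgp exlf jkbe
Hunk 2: at line 4 remove [xfl,ehpjf,cclen] add [uekz,xxnb,qqw] -> 12 lines: mjo aejba mjas ekdh ulo uekz xxnb qqw azck hgp exlf jkbe
Hunk 3: at line 7 remove [azck] add [ckog,vlxeo,aebhd] -> 14 lines: mjo aejba mjas ekdh ulo uekz xxnb qqw ckog vlxeo aebhd hgp exlf jkbe
Hunk 4: at line 4 remove [uekz] add [hrsa,lybl] -> 15 lines: mjo aejba mjas ekdh ulo hrsa lybl xxnb qqw ckog vlxeo aebhd hgp exlf jkbe
Hunk 5: at line 5 remove [hrsa] add [tezdu,awu] -> 16 lines: mjo aejba mjas ekdh ulo tezdu awu lybl xxnb qqw ckog vlxeo aebhd hgp exlf jkbe

Answer: mjo
aejba
mjas
ekdh
ulo
tezdu
awu
lybl
xxnb
qqw
ckog
vlxeo
aebhd
hgp
exlf
jkbe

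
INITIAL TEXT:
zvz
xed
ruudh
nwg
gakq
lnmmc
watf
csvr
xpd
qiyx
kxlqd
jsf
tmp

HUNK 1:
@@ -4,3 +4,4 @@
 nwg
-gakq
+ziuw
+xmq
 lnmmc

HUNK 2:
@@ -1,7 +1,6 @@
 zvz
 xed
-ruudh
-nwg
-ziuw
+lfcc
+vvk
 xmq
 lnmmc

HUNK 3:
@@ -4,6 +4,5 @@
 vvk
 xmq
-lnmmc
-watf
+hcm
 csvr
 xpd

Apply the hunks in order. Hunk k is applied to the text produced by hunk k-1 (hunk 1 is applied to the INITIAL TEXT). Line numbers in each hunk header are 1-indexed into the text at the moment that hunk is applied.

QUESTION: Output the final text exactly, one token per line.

Hunk 1: at line 4 remove [gakq] add [ziuw,xmq] -> 14 lines: zvz xed ruudh nwg ziuw xmq lnmmc watf csvr xpd qiyx kxlqd jsf tmp
Hunk 2: at line 1 remove [ruudh,nwg,ziuw] add [lfcc,vvk] -> 13 lines: zvz xed lfcc vvk xmq lnmmc watf csvr xpd qiyx kxlqd jsf tmp
Hunk 3: at line 4 remove [lnmmc,watf] add [hcm] -> 12 lines: zvz xed lfcc vvk xmq hcm csvr xpd qiyx kxlqd jsf tmp

Answer: zvz
xed
lfcc
vvk
xmq
hcm
csvr
xpd
qiyx
kxlqd
jsf
tmp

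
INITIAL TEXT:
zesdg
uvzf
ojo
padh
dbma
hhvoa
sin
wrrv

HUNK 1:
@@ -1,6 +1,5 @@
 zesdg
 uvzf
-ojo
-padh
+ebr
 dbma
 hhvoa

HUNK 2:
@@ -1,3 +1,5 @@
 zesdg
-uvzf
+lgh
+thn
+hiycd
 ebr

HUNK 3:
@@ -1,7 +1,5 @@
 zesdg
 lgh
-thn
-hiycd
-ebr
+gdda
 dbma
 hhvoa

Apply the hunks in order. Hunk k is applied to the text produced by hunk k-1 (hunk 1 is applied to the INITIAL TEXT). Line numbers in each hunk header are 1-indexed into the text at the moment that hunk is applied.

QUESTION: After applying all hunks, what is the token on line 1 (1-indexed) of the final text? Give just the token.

Hunk 1: at line 1 remove [ojo,padh] add [ebr] -> 7 lines: zesdg uvzf ebr dbma hhvoa sin wrrv
Hunk 2: at line 1 remove [uvzf] add [lgh,thn,hiycd] -> 9 lines: zesdg lgh thn hiycd ebr dbma hhvoa sin wrrv
Hunk 3: at line 1 remove [thn,hiycd,ebr] add [gdda] -> 7 lines: zesdg lgh gdda dbma hhvoa sin wrrv
Final line 1: zesdg

Answer: zesdg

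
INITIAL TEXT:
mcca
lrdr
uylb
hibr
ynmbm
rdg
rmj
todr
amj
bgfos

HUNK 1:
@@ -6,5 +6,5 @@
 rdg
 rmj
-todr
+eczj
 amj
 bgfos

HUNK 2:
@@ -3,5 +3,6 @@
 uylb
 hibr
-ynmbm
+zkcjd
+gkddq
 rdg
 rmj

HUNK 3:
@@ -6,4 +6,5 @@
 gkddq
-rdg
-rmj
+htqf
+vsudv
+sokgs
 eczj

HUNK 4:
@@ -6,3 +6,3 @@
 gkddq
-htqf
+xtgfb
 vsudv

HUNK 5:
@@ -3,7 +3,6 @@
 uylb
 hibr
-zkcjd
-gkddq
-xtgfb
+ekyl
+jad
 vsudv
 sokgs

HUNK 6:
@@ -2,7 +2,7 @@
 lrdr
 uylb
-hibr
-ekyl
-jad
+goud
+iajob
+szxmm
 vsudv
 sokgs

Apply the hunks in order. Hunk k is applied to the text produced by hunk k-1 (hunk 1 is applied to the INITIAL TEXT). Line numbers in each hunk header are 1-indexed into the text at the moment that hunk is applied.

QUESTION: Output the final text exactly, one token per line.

Answer: mcca
lrdr
uylb
goud
iajob
szxmm
vsudv
sokgs
eczj
amj
bgfos

Derivation:
Hunk 1: at line 6 remove [todr] add [eczj] -> 10 lines: mcca lrdr uylb hibr ynmbm rdg rmj eczj amj bgfos
Hunk 2: at line 3 remove [ynmbm] add [zkcjd,gkddq] -> 11 lines: mcca lrdr uylb hibr zkcjd gkddq rdg rmj eczj amj bgfos
Hunk 3: at line 6 remove [rdg,rmj] add [htqf,vsudv,sokgs] -> 12 lines: mcca lrdr uylb hibr zkcjd gkddq htqf vsudv sokgs eczj amj bgfos
Hunk 4: at line 6 remove [htqf] add [xtgfb] -> 12 lines: mcca lrdr uylb hibr zkcjd gkddq xtgfb vsudv sokgs eczj amj bgfos
Hunk 5: at line 3 remove [zkcjd,gkddq,xtgfb] add [ekyl,jad] -> 11 lines: mcca lrdr uylb hibr ekyl jad vsudv sokgs eczj amj bgfos
Hunk 6: at line 2 remove [hibr,ekyl,jad] add [goud,iajob,szxmm] -> 11 lines: mcca lrdr uylb goud iajob szxmm vsudv sokgs eczj amj bgfos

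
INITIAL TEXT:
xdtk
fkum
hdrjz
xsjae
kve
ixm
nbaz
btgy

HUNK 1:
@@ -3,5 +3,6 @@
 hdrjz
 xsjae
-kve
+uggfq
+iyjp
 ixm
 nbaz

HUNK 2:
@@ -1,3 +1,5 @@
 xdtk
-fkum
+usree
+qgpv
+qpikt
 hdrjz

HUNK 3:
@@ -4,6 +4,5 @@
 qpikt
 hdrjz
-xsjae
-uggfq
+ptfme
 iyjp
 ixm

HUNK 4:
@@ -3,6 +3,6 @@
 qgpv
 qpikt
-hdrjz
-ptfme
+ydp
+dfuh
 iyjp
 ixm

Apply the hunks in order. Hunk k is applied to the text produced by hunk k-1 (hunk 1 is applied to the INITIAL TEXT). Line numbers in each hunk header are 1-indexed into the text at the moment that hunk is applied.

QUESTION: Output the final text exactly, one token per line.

Hunk 1: at line 3 remove [kve] add [uggfq,iyjp] -> 9 lines: xdtk fkum hdrjz xsjae uggfq iyjp ixm nbaz btgy
Hunk 2: at line 1 remove [fkum] add [usree,qgpv,qpikt] -> 11 lines: xdtk usree qgpv qpikt hdrjz xsjae uggfq iyjp ixm nbaz btgy
Hunk 3: at line 4 remove [xsjae,uggfq] add [ptfme] -> 10 lines: xdtk usree qgpv qpikt hdrjz ptfme iyjp ixm nbaz btgy
Hunk 4: at line 3 remove [hdrjz,ptfme] add [ydp,dfuh] -> 10 lines: xdtk usree qgpv qpikt ydp dfuh iyjp ixm nbaz btgy

Answer: xdtk
usree
qgpv
qpikt
ydp
dfuh
iyjp
ixm
nbaz
btgy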